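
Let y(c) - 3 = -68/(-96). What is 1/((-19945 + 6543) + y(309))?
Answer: -24/321559 ≈ -7.4636e-5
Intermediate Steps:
y(c) = 89/24 (y(c) = 3 - 68/(-96) = 3 - 68*(-1/96) = 3 + 17/24 = 89/24)
1/((-19945 + 6543) + y(309)) = 1/((-19945 + 6543) + 89/24) = 1/(-13402 + 89/24) = 1/(-321559/24) = -24/321559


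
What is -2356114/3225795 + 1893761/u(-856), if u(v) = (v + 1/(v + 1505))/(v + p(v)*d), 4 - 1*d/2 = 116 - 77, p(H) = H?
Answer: -26018782942549446358/199118647965 ≈ -1.3067e+8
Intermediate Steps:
d = -70 (d = 8 - 2*(116 - 77) = 8 - 2*39 = 8 - 78 = -70)
u(v) = -(v + 1/(1505 + v))/(69*v) (u(v) = (v + 1/(v + 1505))/(v + v*(-70)) = (v + 1/(1505 + v))/(v - 70*v) = (v + 1/(1505 + v))/((-69*v)) = (v + 1/(1505 + v))*(-1/(69*v)) = -(v + 1/(1505 + v))/(69*v))
-2356114/3225795 + 1893761/u(-856) = -2356114/3225795 + 1893761/(((1/69)*(-1 - 1*(-856)² - 1505*(-856))/(-856*(1505 - 856)))) = -2356114*1/3225795 + 1893761/(((1/69)*(-1/856)*(-1 - 1*732736 + 1288280)/649)) = -2356114/3225795 + 1893761/(((1/69)*(-1/856)*(1/649)*(-1 - 732736 + 1288280))) = -2356114/3225795 + 1893761/(((1/69)*(-1/856)*(1/649)*555543)) = -2356114/3225795 + 1893761/(-185181/12777512) = -2356114/3225795 + 1893761*(-12777512/185181) = -2356114/3225795 - 24197553902632/185181 = -26018782942549446358/199118647965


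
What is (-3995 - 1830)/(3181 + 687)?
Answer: -5825/3868 ≈ -1.5059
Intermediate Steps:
(-3995 - 1830)/(3181 + 687) = -5825/3868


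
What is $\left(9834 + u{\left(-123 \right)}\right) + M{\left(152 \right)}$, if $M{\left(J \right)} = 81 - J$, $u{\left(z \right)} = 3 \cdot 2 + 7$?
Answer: $9776$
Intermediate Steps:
$u{\left(z \right)} = 13$ ($u{\left(z \right)} = 6 + 7 = 13$)
$\left(9834 + u{\left(-123 \right)}\right) + M{\left(152 \right)} = \left(9834 + 13\right) + \left(81 - 152\right) = 9847 + \left(81 - 152\right) = 9847 - 71 = 9776$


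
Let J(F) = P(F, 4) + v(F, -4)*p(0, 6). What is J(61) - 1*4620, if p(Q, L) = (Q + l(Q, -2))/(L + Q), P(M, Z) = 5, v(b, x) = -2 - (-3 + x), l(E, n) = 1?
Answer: -27685/6 ≈ -4614.2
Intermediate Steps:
v(b, x) = 1 - x (v(b, x) = -2 + (3 - x) = 1 - x)
p(Q, L) = (1 + Q)/(L + Q) (p(Q, L) = (Q + 1)/(L + Q) = (1 + Q)/(L + Q))
J(F) = 35/6 (J(F) = 5 + (1 - 1*(-4))*((1 + 0)/(6 + 0)) = 5 + (1 + 4)*(1/6) = 5 + 5*((1/6)*1) = 5 + 5*(1/6) = 5 + 5/6 = 35/6)
J(61) - 1*4620 = 35/6 - 1*4620 = 35/6 - 4620 = -27685/6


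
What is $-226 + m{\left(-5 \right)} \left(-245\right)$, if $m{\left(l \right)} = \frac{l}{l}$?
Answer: $-471$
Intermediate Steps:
$m{\left(l \right)} = 1$
$-226 + m{\left(-5 \right)} \left(-245\right) = -226 + 1 \left(-245\right) = -226 - 245 = -471$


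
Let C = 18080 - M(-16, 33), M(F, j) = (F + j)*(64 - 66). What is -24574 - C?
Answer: -42688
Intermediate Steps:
M(F, j) = -2*F - 2*j (M(F, j) = (F + j)*(-2) = -2*F - 2*j)
C = 18114 (C = 18080 - (-2*(-16) - 2*33) = 18080 - (32 - 66) = 18080 - 1*(-34) = 18080 + 34 = 18114)
-24574 - C = -24574 - 1*18114 = -24574 - 18114 = -42688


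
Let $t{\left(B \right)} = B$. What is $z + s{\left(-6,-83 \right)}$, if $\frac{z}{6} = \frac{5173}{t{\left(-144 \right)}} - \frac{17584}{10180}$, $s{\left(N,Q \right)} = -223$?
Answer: $- \frac{27419149}{61080} \approx -448.91$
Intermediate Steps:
$z = - \frac{13798309}{61080}$ ($z = 6 \left(\frac{5173}{-144} - \frac{17584}{10180}\right) = 6 \left(5173 \left(- \frac{1}{144}\right) - \frac{4396}{2545}\right) = 6 \left(- \frac{5173}{144} - \frac{4396}{2545}\right) = 6 \left(- \frac{13798309}{366480}\right) = - \frac{13798309}{61080} \approx -225.91$)
$z + s{\left(-6,-83 \right)} = - \frac{13798309}{61080} - 223 = - \frac{27419149}{61080}$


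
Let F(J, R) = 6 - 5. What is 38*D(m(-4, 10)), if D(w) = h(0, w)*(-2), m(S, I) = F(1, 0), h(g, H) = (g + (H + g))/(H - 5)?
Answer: 19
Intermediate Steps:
h(g, H) = (H + 2*g)/(-5 + H)
F(J, R) = 1
m(S, I) = 1
D(w) = -2*w/(-5 + w) (D(w) = ((w + 2*0)/(-5 + w))*(-2) = ((w + 0)/(-5 + w))*(-2) = (w/(-5 + w))*(-2) = -2*w/(-5 + w))
38*D(m(-4, 10)) = 38*(-2*1/(-5 + 1)) = 38*(-2*1/(-4)) = 38*(-2*1*(-¼)) = 38*(½) = 19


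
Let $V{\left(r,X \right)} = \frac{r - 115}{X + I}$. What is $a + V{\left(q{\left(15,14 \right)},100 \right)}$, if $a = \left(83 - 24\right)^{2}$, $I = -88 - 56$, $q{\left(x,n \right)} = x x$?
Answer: $\frac{6957}{2} \approx 3478.5$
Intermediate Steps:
$q{\left(x,n \right)} = x^{2}$
$I = -144$ ($I = -88 - 56 = -144$)
$a = 3481$ ($a = 59^{2} = 3481$)
$V{\left(r,X \right)} = \frac{-115 + r}{-144 + X}$ ($V{\left(r,X \right)} = \frac{r - 115}{X - 144} = \frac{-115 + r}{-144 + X}$)
$a + V{\left(q{\left(15,14 \right)},100 \right)} = 3481 + \frac{-115 + 15^{2}}{-144 + 100} = 3481 + \frac{-115 + 225}{-44} = 3481 - \frac{5}{2} = \frac{6957}{2}$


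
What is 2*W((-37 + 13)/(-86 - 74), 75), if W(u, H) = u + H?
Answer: 1503/10 ≈ 150.30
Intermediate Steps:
W(u, H) = H + u
2*W((-37 + 13)/(-86 - 74), 75) = 2*(75 + (-37 + 13)/(-86 - 74)) = 2*(75 - 24/(-160)) = 2*(75 - 24*(-1/160)) = 2*(75 + 3/20) = 2*(1503/20) = 1503/10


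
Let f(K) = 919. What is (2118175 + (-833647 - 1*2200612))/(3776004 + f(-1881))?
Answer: -916084/3776923 ≈ -0.24255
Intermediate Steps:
(2118175 + (-833647 - 1*2200612))/(3776004 + f(-1881)) = (2118175 + (-833647 - 1*2200612))/(3776004 + 919) = (2118175 + (-833647 - 2200612))/3776923 = (2118175 - 3034259)*(1/3776923) = -916084*1/3776923 = -916084/3776923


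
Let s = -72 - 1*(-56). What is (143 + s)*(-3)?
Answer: -381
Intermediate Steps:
s = -16 (s = -72 + 56 = -16)
(143 + s)*(-3) = (143 - 16)*(-3) = 127*(-3) = -381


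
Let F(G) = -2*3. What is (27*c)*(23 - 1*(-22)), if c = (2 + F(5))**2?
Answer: 19440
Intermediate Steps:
F(G) = -6
c = 16 (c = (2 - 6)**2 = (-4)**2 = 16)
(27*c)*(23 - 1*(-22)) = (27*16)*(23 - 1*(-22)) = 432*(23 + 22) = 432*45 = 19440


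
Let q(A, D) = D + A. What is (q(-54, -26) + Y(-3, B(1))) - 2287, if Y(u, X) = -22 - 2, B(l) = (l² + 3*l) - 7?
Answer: -2391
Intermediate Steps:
q(A, D) = A + D
B(l) = -7 + l² + 3*l
Y(u, X) = -24
(q(-54, -26) + Y(-3, B(1))) - 2287 = ((-54 - 26) - 24) - 2287 = (-80 - 24) - 2287 = -104 - 2287 = -2391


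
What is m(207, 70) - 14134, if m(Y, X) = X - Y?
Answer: -14271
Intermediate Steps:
m(207, 70) - 14134 = (70 - 1*207) - 14134 = (70 - 207) - 14134 = -137 - 14134 = -14271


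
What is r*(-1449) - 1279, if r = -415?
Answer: 600056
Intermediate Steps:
r*(-1449) - 1279 = -415*(-1449) - 1279 = 601335 - 1279 = 600056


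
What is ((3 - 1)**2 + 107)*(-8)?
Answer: -888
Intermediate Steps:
((3 - 1)**2 + 107)*(-8) = (2**2 + 107)*(-8) = (4 + 107)*(-8) = 111*(-8) = -888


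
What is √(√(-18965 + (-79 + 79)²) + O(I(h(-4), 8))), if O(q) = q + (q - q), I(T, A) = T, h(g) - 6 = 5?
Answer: √(11 + I*√18965) ≈ 8.6357 + 7.9735*I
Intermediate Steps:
h(g) = 11 (h(g) = 6 + 5 = 11)
O(q) = q (O(q) = q + 0 = q)
√(√(-18965 + (-79 + 79)²) + O(I(h(-4), 8))) = √(√(-18965 + (-79 + 79)²) + 11) = √(√(-18965 + 0²) + 11) = √(√(-18965 + 0) + 11) = √(√(-18965) + 11) = √(I*√18965 + 11) = √(11 + I*√18965)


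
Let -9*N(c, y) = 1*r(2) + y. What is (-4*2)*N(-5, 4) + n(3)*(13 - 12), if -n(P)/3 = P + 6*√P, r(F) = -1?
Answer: -19/3 - 18*√3 ≈ -37.510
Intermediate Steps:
N(c, y) = ⅑ - y/9 (N(c, y) = -(1*(-1) + y)/9 = -(-1 + y)/9 = ⅑ - y/9)
n(P) = -18*√P - 3*P (n(P) = -3*(P + 6*√P) = -18*√P - 3*P)
(-4*2)*N(-5, 4) + n(3)*(13 - 12) = (-4*2)*(⅑ - ⅑*4) + (-18*√3 - 3*3)*(13 - 12) = -8*(⅑ - 4/9) + (-18*√3 - 9)*1 = -8*(-⅓) + (-9 - 18*√3)*1 = 8/3 + (-9 - 18*√3) = -19/3 - 18*√3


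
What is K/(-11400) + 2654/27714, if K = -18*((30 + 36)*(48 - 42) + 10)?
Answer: 9699563/13164150 ≈ 0.73682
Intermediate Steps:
K = -7308 (K = -18*(66*6 + 10) = -18*(396 + 10) = -18*406 = -7308)
K/(-11400) + 2654/27714 = -7308/(-11400) + 2654/27714 = -7308*(-1/11400) + 2654*(1/27714) = 609/950 + 1327/13857 = 9699563/13164150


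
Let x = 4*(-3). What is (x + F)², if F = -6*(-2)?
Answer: 0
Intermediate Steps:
F = 12
x = -12
(x + F)² = (-12 + 12)² = 0² = 0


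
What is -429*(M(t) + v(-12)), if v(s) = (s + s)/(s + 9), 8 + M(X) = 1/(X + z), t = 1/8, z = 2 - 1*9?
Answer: 312/5 ≈ 62.400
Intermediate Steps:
z = -7 (z = 2 - 9 = -7)
t = 1/8 ≈ 0.12500
M(X) = -8 + 1/(-7 + X) (M(X) = -8 + 1/(X - 7) = -8 + 1/(-7 + X))
v(s) = 2*s/(9 + s) (v(s) = (2*s)/(9 + s) = 2*s/(9 + s))
-429*(M(t) + v(-12)) = -429*((57 - 8*1/8)/(-7 + 1/8) + 2*(-12)/(9 - 12)) = -429*((57 - 1)/(-55/8) + 2*(-12)/(-3)) = -429*(-8/55*56 + 2*(-12)*(-1/3)) = -429*(-448/55 + 8) = -429*(-8/55) = 312/5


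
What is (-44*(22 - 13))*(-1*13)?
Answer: 5148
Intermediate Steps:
(-44*(22 - 13))*(-1*13) = -44*9*(-13) = -396*(-13) = 5148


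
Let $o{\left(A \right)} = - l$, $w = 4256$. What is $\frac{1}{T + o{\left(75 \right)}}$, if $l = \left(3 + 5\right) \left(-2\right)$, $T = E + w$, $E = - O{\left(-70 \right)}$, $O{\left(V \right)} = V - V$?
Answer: $\frac{1}{4272} \approx 0.00023408$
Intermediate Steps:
$O{\left(V \right)} = 0$
$E = 0$ ($E = \left(-1\right) 0 = 0$)
$T = 4256$ ($T = 0 + 4256 = 4256$)
$l = -16$ ($l = 8 \left(-2\right) = -16$)
$o{\left(A \right)} = 16$ ($o{\left(A \right)} = \left(-1\right) \left(-16\right) = 16$)
$\frac{1}{T + o{\left(75 \right)}} = \frac{1}{4256 + 16} = \frac{1}{4272}$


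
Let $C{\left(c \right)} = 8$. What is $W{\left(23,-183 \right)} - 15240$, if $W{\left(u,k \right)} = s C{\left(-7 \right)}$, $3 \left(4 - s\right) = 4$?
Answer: $- \frac{45656}{3} \approx -15219.0$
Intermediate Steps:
$s = \frac{8}{3}$ ($s = 4 - \frac{4}{3} = \frac{8}{3} \approx 2.6667$)
$W{\left(u,k \right)} = \frac{64}{3}$ ($W{\left(u,k \right)} = \frac{8}{3} \cdot 8 = \frac{64}{3}$)
$W{\left(23,-183 \right)} - 15240 = \frac{64}{3} - 15240 = - \frac{45656}{3}$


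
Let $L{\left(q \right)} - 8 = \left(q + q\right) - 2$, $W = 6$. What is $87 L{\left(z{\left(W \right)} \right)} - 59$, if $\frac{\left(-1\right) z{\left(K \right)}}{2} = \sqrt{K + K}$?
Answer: $463 - 696 \sqrt{3} \approx -742.51$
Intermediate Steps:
$z{\left(K \right)} = - 2 \sqrt{2} \sqrt{K}$ ($z{\left(K \right)} = - 2 \sqrt{K + K} = - 2 \sqrt{2 K} = - 2 \sqrt{2} \sqrt{K}$)
$L{\left(q \right)} = 6 + 2 q$ ($L{\left(q \right)} = 8 + \left(\left(q + q\right) - 2\right) = 8 + \left(2 q - 2\right) = 8 + \left(-2 + 2 q\right) = 6 + 2 q$)
$87 L{\left(z{\left(W \right)} \right)} - 59 = 87 \left(6 + 2 \left(- 2 \sqrt{2} \sqrt{6}\right)\right) - 59 = 87 \left(6 + 2 \left(- 4 \sqrt{3}\right)\right) - 59 = 87 \left(6 - 8 \sqrt{3}\right) - 59 = \left(522 - 696 \sqrt{3}\right) - 59 = 463 - 696 \sqrt{3}$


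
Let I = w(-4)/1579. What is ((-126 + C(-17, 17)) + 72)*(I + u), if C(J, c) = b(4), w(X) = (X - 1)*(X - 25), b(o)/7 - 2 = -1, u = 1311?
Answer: -97300058/1579 ≈ -61621.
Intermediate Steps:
b(o) = 7 (b(o) = 14 + 7*(-1) = 14 - 7 = 7)
w(X) = (-1 + X)*(-25 + X)
C(J, c) = 7
I = 145/1579 (I = (25 + (-4)² - 26*(-4))/1579 = (25 + 16 + 104)*(1/1579) = 145*(1/1579) = 145/1579 ≈ 0.091830)
((-126 + C(-17, 17)) + 72)*(I + u) = ((-126 + 7) + 72)*(145/1579 + 1311) = (-119 + 72)*(2070214/1579) = -47*2070214/1579 = -97300058/1579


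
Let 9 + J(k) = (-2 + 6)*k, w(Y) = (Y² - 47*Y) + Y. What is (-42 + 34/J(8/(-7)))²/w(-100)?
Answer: 2234498/16470625 ≈ 0.13567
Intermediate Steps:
w(Y) = Y² - 46*Y
J(k) = -9 + 4*k (J(k) = -9 + (-2 + 6)*k = -9 + 4*k)
(-42 + 34/J(8/(-7)))²/w(-100) = (-42 + 34/(-9 + 4*(8/(-7))))²/((-100*(-46 - 100))) = (-42 + 34/(-9 + 4*(8*(-⅐))))²/((-100*(-146))) = (-42 + 34/(-9 + 4*(-8/7)))²/14600 = (-42 + 34/(-9 - 32/7))²*(1/14600) = (-42 + 34/(-95/7))²*(1/14600) = (-42 + 34*(-7/95))²*(1/14600) = (-42 - 238/95)²*(1/14600) = (-4228/95)²*(1/14600) = (17875984/9025)*(1/14600) = 2234498/16470625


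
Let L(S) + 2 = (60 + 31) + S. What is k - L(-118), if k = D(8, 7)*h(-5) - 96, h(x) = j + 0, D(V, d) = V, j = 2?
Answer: -51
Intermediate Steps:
L(S) = 89 + S (L(S) = -2 + ((60 + 31) + S) = -2 + (91 + S) = 89 + S)
h(x) = 2 (h(x) = 2 + 0 = 2)
k = -80 (k = 8*2 - 96 = 16 - 96 = -80)
k - L(-118) = -80 - (89 - 118) = -80 - 1*(-29) = -80 + 29 = -51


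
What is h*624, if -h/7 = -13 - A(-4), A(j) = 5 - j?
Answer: 96096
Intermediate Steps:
h = 154 (h = -7*(-13 - (5 - 1*(-4))) = -7*(-13 - (5 + 4)) = -7*(-13 - 1*9) = -7*(-13 - 9) = -7*(-22) = 154)
h*624 = 154*624 = 96096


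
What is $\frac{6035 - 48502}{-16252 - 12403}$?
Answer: $\frac{42467}{28655} \approx 1.482$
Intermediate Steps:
$\frac{6035 - 48502}{-16252 - 12403} = - \frac{42467}{-28655} = \left(-42467\right) \left(- \frac{1}{28655}\right) = \frac{42467}{28655}$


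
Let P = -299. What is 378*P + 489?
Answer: -112533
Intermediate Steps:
378*P + 489 = 378*(-299) + 489 = -113022 + 489 = -112533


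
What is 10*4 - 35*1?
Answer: 5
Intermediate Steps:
10*4 - 35*1 = 40 - 35 = 5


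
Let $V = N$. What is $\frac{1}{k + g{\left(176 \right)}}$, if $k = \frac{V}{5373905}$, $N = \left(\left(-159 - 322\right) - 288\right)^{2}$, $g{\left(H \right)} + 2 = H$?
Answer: $\frac{5373905}{935650831} \approx 0.0057435$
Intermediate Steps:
$g{\left(H \right)} = -2 + H$
$N = 591361$ ($N = \left(-481 - 288\right)^{2} = \left(-769\right)^{2} = 591361$)
$V = 591361$
$k = \frac{591361}{5373905} \approx 0.11004$
$\frac{1}{k + g{\left(176 \right)}} = \frac{1}{\frac{591361}{5373905} + \left(-2 + 176\right)} = \frac{1}{\frac{591361}{5373905} + 174} = \frac{1}{\frac{935650831}{5373905}} = \frac{5373905}{935650831}$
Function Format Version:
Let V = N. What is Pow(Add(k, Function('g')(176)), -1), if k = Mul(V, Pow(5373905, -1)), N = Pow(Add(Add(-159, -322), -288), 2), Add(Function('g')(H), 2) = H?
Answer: Rational(5373905, 935650831) ≈ 0.0057435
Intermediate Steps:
Function('g')(H) = Add(-2, H)
N = 591361 (N = Pow(Add(-481, -288), 2) = Pow(-769, 2) = 591361)
V = 591361
k = Rational(591361, 5373905) (k = Mul(591361, Pow(5373905, -1)) = Mul(591361, Rational(1, 5373905)) = Rational(591361, 5373905) ≈ 0.11004)
Pow(Add(k, Function('g')(176)), -1) = Pow(Add(Rational(591361, 5373905), Add(-2, 176)), -1) = Pow(Add(Rational(591361, 5373905), 174), -1) = Pow(Rational(935650831, 5373905), -1) = Rational(5373905, 935650831)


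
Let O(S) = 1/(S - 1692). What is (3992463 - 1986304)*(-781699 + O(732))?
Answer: -1505483986781519/960 ≈ -1.5682e+12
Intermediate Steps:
O(S) = 1/(-1692 + S)
(3992463 - 1986304)*(-781699 + O(732)) = (3992463 - 1986304)*(-781699 + 1/(-1692 + 732)) = 2006159*(-781699 + 1/(-960)) = 2006159*(-781699 - 1/960) = 2006159*(-750431041/960) = -1505483986781519/960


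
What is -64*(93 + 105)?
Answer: -12672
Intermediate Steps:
-64*(93 + 105) = -64*198 = -12672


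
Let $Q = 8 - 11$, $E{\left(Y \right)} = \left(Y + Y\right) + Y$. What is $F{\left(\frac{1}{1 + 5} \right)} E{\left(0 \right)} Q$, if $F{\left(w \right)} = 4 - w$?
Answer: $0$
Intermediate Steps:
$E{\left(Y \right)} = 3 Y$ ($E{\left(Y \right)} = 2 Y + Y = 3 Y$)
$Q = -3$ ($Q = 8 - 11 = -3$)
$F{\left(\frac{1}{1 + 5} \right)} E{\left(0 \right)} Q = \left(4 - \frac{1}{1 + 5}\right) 3 \cdot 0 \left(-3\right) = \left(4 - \frac{1}{6}\right) 0 \left(-3\right) = \frac{23}{6} \cdot 0 \left(-3\right) = 0 \left(-3\right) = 0$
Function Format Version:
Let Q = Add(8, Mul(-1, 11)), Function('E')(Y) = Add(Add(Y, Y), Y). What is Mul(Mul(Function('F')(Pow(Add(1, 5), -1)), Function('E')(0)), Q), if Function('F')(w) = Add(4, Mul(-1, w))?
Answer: 0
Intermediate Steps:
Function('E')(Y) = Mul(3, Y) (Function('E')(Y) = Add(Mul(2, Y), Y) = Mul(3, Y))
Q = -3 (Q = Add(8, -11) = -3)
Mul(Mul(Function('F')(Pow(Add(1, 5), -1)), Function('E')(0)), Q) = Mul(Mul(Add(4, Mul(-1, Pow(Add(1, 5), -1))), Mul(3, 0)), -3) = Mul(Mul(Add(4, Mul(-1, Pow(6, -1))), 0), -3) = Mul(Mul(Add(4, Mul(-1, Rational(1, 6))), 0), -3) = Mul(Mul(Add(4, Rational(-1, 6)), 0), -3) = Mul(Mul(Rational(23, 6), 0), -3) = Mul(0, -3) = 0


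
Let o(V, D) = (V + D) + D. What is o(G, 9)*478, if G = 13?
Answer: 14818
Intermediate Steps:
o(V, D) = V + 2*D (o(V, D) = (D + V) + D = V + 2*D)
o(G, 9)*478 = (13 + 2*9)*478 = (13 + 18)*478 = 31*478 = 14818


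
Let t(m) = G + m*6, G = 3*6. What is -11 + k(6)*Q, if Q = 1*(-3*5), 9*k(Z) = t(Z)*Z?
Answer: -551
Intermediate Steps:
G = 18
t(m) = 18 + 6*m (t(m) = 18 + m*6 = 18 + 6*m)
k(Z) = Z*(18 + 6*Z)/9 (k(Z) = ((18 + 6*Z)*Z)/9 = (Z*(18 + 6*Z))/9 = Z*(18 + 6*Z)/9)
Q = -15 (Q = 1*(-15) = -15)
-11 + k(6)*Q = -11 + ((⅔)*6*(3 + 6))*(-15) = -11 + ((⅔)*6*9)*(-15) = -11 + 36*(-15) = -11 - 540 = -551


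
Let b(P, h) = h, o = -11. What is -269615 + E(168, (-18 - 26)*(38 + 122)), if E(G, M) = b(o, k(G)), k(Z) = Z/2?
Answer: -269531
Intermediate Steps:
k(Z) = Z/2 (k(Z) = Z*(1/2) = Z/2)
E(G, M) = G/2
-269615 + E(168, (-18 - 26)*(38 + 122)) = -269615 + (1/2)*168 = -269615 + 84 = -269531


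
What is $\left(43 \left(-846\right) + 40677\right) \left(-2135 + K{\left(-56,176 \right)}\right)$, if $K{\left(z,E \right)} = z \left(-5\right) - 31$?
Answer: $-8107914$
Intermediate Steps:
$K{\left(z,E \right)} = -31 - 5 z$ ($K{\left(z,E \right)} = - 5 z - 31 = -31 - 5 z$)
$\left(43 \left(-846\right) + 40677\right) \left(-2135 + K{\left(-56,176 \right)}\right) = \left(43 \left(-846\right) + 40677\right) \left(-2135 - -249\right) = \left(-36378 + 40677\right) \left(-2135 + \left(-31 + 280\right)\right) = 4299 \left(-2135 + 249\right) = 4299 \left(-1886\right) = -8107914$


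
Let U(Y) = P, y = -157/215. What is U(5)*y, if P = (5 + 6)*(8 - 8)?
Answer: 0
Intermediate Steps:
y = -157/215 (y = -157*1/215 = -157/215 ≈ -0.73023)
P = 0 (P = 11*0 = 0)
U(Y) = 0
U(5)*y = 0*(-157/215) = 0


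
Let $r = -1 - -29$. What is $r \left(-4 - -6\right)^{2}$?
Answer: $112$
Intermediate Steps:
$r = 28$ ($r = -1 + 29 = 28$)
$r \left(-4 - -6\right)^{2} = 28 \left(-4 - -6\right)^{2} = 28 \left(-4 + 6\right)^{2} = 28 \cdot 2^{2} = 28 \cdot 4 = 112$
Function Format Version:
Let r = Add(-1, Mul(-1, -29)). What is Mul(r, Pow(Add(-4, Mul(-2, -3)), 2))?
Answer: 112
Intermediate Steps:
r = 28 (r = Add(-1, 29) = 28)
Mul(r, Pow(Add(-4, Mul(-2, -3)), 2)) = Mul(28, Pow(Add(-4, Mul(-2, -3)), 2)) = Mul(28, Pow(Add(-4, 6), 2)) = Mul(28, Pow(2, 2)) = Mul(28, 4) = 112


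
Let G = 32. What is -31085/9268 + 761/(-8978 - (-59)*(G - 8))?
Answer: -121058859/35042308 ≈ -3.4546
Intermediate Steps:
-31085/9268 + 761/(-8978 - (-59)*(G - 8)) = -31085/9268 + 761/(-8978 - (-59)*(32 - 8)) = -31085*1/9268 + 761/(-8978 - (-59)*24) = -31085/9268 + 761/(-8978 - 1*(-1416)) = -31085/9268 + 761/(-8978 + 1416) = -31085/9268 + 761/(-7562) = -31085/9268 + 761*(-1/7562) = -31085/9268 - 761/7562 = -121058859/35042308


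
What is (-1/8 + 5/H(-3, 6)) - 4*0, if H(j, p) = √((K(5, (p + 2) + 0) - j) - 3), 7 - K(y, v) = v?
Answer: -⅛ - 5*I ≈ -0.125 - 5.0*I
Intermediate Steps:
K(y, v) = 7 - v
H(j, p) = √(2 - j - p) (H(j, p) = √(((7 - ((p + 2) + 0)) - j) - 3) = √(((7 - ((2 + p) + 0)) - j) - 3) = √(((7 - (2 + p)) - j) - 3) = √(((7 + (-2 - p)) - j) - 3) = √(((5 - p) - j) - 3) = √((5 - j - p) - 3) = √(2 - j - p))
(-1/8 + 5/H(-3, 6)) - 4*0 = (-1/8 + 5/(√(2 - 1*(-3) - 1*6))) - 4*0 = (-1*⅛ + 5/(√(2 + 3 - 6))) + 0 = (-⅛ + 5/(√(-1))) + 0 = (-⅛ + 5/I) + 0 = (-⅛ + 5*(-I)) + 0 = (-⅛ - 5*I) + 0 = -⅛ - 5*I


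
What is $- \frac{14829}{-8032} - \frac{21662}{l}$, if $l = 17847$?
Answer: $\frac{90663979}{143347104} \approx 0.63248$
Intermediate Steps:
$- \frac{14829}{-8032} - \frac{21662}{l} = - \frac{14829}{-8032} - \frac{21662}{17847} = \left(-14829\right) \left(- \frac{1}{8032}\right) - \frac{21662}{17847} = \frac{14829}{8032} - \frac{21662}{17847} = \frac{90663979}{143347104}$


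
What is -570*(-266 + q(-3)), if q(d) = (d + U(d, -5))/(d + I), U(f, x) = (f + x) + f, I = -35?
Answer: 151410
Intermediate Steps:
U(f, x) = x + 2*f
q(d) = (-5 + 3*d)/(-35 + d) (q(d) = (d + (-5 + 2*d))/(d - 35) = (-5 + 3*d)/(-35 + d))
-570*(-266 + q(-3)) = -570*(-266 + (-5 + 3*(-3))/(-35 - 3)) = -570*(-266 + (-5 - 9)/(-38)) = -570*(-266 - 1/38*(-14)) = -570*(-266 + 7/19) = -570*(-5047/19) = 151410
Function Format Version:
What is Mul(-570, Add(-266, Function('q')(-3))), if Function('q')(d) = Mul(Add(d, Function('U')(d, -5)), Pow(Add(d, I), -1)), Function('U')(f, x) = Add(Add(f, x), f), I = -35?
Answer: 151410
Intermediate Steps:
Function('U')(f, x) = Add(x, Mul(2, f))
Function('q')(d) = Mul(Pow(Add(-35, d), -1), Add(-5, Mul(3, d))) (Function('q')(d) = Mul(Add(d, Add(-5, Mul(2, d))), Pow(Add(d, -35), -1)) = Mul(Add(-5, Mul(3, d)), Pow(Add(-35, d), -1)) = Mul(Pow(Add(-35, d), -1), Add(-5, Mul(3, d))))
Mul(-570, Add(-266, Function('q')(-3))) = Mul(-570, Add(-266, Mul(Pow(Add(-35, -3), -1), Add(-5, Mul(3, -3))))) = Mul(-570, Add(-266, Mul(Pow(-38, -1), Add(-5, -9)))) = Mul(-570, Add(-266, Mul(Rational(-1, 38), -14))) = Mul(-570, Add(-266, Rational(7, 19))) = Mul(-570, Rational(-5047, 19)) = 151410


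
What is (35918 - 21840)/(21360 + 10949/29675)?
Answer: 417764650/633868949 ≈ 0.65907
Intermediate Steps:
(35918 - 21840)/(21360 + 10949/29675) = 14078/(21360 + 10949*(1/29675)) = 14078/(21360 + 10949/29675) = 14078/(633868949/29675) = 14078*(29675/633868949) = 417764650/633868949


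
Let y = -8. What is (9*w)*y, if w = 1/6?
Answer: -12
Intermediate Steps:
w = 1/6 (w = 1*(1/6) = 1/6 ≈ 0.16667)
(9*w)*y = (9*(1/6))*(-8) = (3/2)*(-8) = -12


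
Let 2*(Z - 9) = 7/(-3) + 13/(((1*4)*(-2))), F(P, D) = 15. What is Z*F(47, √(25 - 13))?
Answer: 1685/16 ≈ 105.31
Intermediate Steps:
Z = 337/48 (Z = 9 + (7/(-3) + 13/(((1*4)*(-2))))/2 = 9 + (7*(-⅓) + 13/((4*(-2))))/2 = 9 + (-7/3 + 13/(-8))/2 = 9 + (-7/3 + 13*(-⅛))/2 = 9 + (-7/3 - 13/8)/2 = 9 + (½)*(-95/24) = 9 - 95/48 = 337/48 ≈ 7.0208)
Z*F(47, √(25 - 13)) = (337/48)*15 = 1685/16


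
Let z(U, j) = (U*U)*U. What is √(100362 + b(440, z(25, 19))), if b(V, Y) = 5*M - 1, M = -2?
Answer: √100351 ≈ 316.78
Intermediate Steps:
z(U, j) = U³ (z(U, j) = U²*U = U³)
b(V, Y) = -11 (b(V, Y) = 5*(-2) - 1 = -10 - 1 = -11)
√(100362 + b(440, z(25, 19))) = √(100362 - 11) = √100351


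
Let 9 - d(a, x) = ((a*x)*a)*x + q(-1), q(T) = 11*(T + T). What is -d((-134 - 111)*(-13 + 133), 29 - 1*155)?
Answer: 13722579359969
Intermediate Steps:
q(T) = 22*T (q(T) = 11*(2*T) = 22*T)
d(a, x) = 31 - a**2*x**2 (d(a, x) = 9 - (((a*x)*a)*x + 22*(-1)) = 9 - ((x*a**2)*x - 22) = 9 - (a**2*x**2 - 22) = 9 - (-22 + a**2*x**2) = 9 + (22 - a**2*x**2) = 31 - a**2*x**2)
-d((-134 - 111)*(-13 + 133), 29 - 1*155) = -(31 - ((-134 - 111)*(-13 + 133))**2*(29 - 1*155)**2) = -(31 - (-245*120)**2*(29 - 155)**2) = -(31 - 1*(-29400)**2*(-126)**2) = -(31 - 1*864360000*15876) = -(31 - 13722579360000) = -1*(-13722579359969) = 13722579359969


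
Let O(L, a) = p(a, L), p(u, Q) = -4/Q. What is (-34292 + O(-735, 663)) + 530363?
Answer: 364612189/735 ≈ 4.9607e+5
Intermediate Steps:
O(L, a) = -4/L
(-34292 + O(-735, 663)) + 530363 = (-34292 - 4/(-735)) + 530363 = (-34292 - 4*(-1/735)) + 530363 = (-34292 + 4/735) + 530363 = -25204616/735 + 530363 = 364612189/735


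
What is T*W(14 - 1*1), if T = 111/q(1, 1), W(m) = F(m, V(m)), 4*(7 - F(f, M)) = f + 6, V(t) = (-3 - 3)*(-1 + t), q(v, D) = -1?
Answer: -999/4 ≈ -249.75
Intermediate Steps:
V(t) = 6 - 6*t (V(t) = -6*(-1 + t) = 6 - 6*t)
F(f, M) = 11/2 - f/4 (F(f, M) = 7 - (f + 6)/4 = 7 - (6 + f)/4 = 7 + (-3/2 - f/4) = 11/2 - f/4)
W(m) = 11/2 - m/4
T = -111 (T = 111/(-1) = 111*(-1) = -111)
T*W(14 - 1*1) = -111*(11/2 - (14 - 1*1)/4) = -111*(11/2 - (14 - 1)/4) = -111*(11/2 - ¼*13) = -111*(11/2 - 13/4) = -111*9/4 = -999/4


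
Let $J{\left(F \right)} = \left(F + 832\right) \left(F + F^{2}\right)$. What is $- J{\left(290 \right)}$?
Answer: $-94685580$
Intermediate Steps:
$J{\left(F \right)} = \left(832 + F\right) \left(F + F^{2}\right)$
$- J{\left(290 \right)} = - 290 \left(832 + 290^{2} + 833 \cdot 290\right) = - 290 \left(832 + 84100 + 241570\right) = - 290 \cdot 326502 = \left(-1\right) 94685580 = -94685580$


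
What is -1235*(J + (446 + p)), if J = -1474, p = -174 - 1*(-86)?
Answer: 1378260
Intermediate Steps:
p = -88 (p = -174 + 86 = -88)
-1235*(J + (446 + p)) = -1235*(-1474 + (446 - 88)) = -1235*(-1474 + 358) = -1235*(-1116) = 1378260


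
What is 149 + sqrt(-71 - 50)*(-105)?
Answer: 149 - 1155*I ≈ 149.0 - 1155.0*I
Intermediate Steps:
149 + sqrt(-71 - 50)*(-105) = 149 + sqrt(-121)*(-105) = 149 + (11*I)*(-105) = 149 - 1155*I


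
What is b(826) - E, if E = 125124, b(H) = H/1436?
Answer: -89838619/718 ≈ -1.2512e+5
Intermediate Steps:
b(H) = H/1436 (b(H) = H*(1/1436) = H/1436)
b(826) - E = (1/1436)*826 - 1*125124 = 413/718 - 125124 = -89838619/718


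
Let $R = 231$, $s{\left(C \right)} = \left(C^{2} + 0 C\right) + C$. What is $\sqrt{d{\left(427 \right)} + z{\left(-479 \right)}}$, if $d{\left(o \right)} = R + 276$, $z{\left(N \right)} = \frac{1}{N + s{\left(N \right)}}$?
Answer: $\frac{\sqrt{2940852471334}}{76161} \approx 22.517$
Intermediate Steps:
$s{\left(C \right)} = C + C^{2}$ ($s{\left(C \right)} = \left(C^{2} + 0\right) + C = C^{2} + C = C + C^{2}$)
$z{\left(N \right)} = \frac{1}{N + N \left(1 + N\right)}$
$d{\left(o \right)} = 507$ ($d{\left(o \right)} = 231 + 276 = 507$)
$\sqrt{d{\left(427 \right)} + z{\left(-479 \right)}} = \sqrt{507 + \frac{1}{\left(-479\right) \left(2 - 479\right)}} = \sqrt{507 - \frac{1}{479 \left(-477\right)}} = \sqrt{507 - - \frac{1}{228483}} = \sqrt{507 + \frac{1}{228483}} = \sqrt{\frac{115840882}{228483}} = \frac{\sqrt{2940852471334}}{76161}$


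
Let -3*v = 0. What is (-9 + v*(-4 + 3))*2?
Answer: -18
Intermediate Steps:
v = 0 (v = -⅓*0 = 0)
(-9 + v*(-4 + 3))*2 = (-9 + 0*(-4 + 3))*2 = (-9 + 0*(-1))*2 = (-9 + 0)*2 = -9*2 = -18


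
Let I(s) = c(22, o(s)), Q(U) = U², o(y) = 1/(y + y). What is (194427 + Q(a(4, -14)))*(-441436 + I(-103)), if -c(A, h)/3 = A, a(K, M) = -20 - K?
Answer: -86094214506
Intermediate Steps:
o(y) = 1/(2*y)
c(A, h) = -3*A
I(s) = -66 (I(s) = -3*22 = -66)
(194427 + Q(a(4, -14)))*(-441436 + I(-103)) = (194427 + (-20 - 1*4)²)*(-441436 - 66) = (194427 + (-20 - 4)²)*(-441502) = (194427 + (-24)²)*(-441502) = (194427 + 576)*(-441502) = 195003*(-441502) = -86094214506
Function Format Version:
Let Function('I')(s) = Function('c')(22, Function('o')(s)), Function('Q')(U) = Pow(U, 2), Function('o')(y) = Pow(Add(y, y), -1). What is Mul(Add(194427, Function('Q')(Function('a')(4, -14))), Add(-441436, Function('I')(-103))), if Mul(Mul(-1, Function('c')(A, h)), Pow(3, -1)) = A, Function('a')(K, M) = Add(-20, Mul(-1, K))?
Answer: -86094214506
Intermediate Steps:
Function('o')(y) = Mul(Rational(1, 2), Pow(y, -1)) (Function('o')(y) = Pow(Mul(2, y), -1) = Mul(Rational(1, 2), Pow(y, -1)))
Function('c')(A, h) = Mul(-3, A)
Function('I')(s) = -66 (Function('I')(s) = Mul(-3, 22) = -66)
Mul(Add(194427, Function('Q')(Function('a')(4, -14))), Add(-441436, Function('I')(-103))) = Mul(Add(194427, Pow(Add(-20, Mul(-1, 4)), 2)), Add(-441436, -66)) = Mul(Add(194427, Pow(Add(-20, -4), 2)), -441502) = Mul(Add(194427, Pow(-24, 2)), -441502) = Mul(Add(194427, 576), -441502) = Mul(195003, -441502) = -86094214506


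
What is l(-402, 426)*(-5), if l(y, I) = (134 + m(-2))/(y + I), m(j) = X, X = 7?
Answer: -235/8 ≈ -29.375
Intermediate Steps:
m(j) = 7
l(y, I) = 141/(I + y) (l(y, I) = (134 + 7)/(y + I) = 141/(I + y))
l(-402, 426)*(-5) = (141/(426 - 402))*(-5) = (141/24)*(-5) = (141*(1/24))*(-5) = (47/8)*(-5) = -235/8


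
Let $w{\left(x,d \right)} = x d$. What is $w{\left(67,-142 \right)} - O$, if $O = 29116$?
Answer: $-38630$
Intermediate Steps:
$w{\left(x,d \right)} = d x$
$w{\left(67,-142 \right)} - O = \left(-142\right) 67 - 29116 = -9514 - 29116 = -38630$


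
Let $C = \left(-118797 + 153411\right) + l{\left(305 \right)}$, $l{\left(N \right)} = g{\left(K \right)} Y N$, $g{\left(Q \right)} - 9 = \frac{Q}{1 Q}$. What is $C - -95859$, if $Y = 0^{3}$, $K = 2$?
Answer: $130473$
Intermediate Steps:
$Y = 0$
$g{\left(Q \right)} = 10$ ($g{\left(Q \right)} = 9 + \frac{Q}{1 Q} = 9 + \frac{Q}{Q} = 9 + 1 = 10$)
$l{\left(N \right)} = 0$ ($l{\left(N \right)} = 10 \cdot 0 N = 0 N = 0$)
$C = 34614$ ($C = \left(-118797 + 153411\right) + 0 = 34614 + 0 = 34614$)
$C - -95859 = 34614 - -95859 = 34614 + 95859 = 130473$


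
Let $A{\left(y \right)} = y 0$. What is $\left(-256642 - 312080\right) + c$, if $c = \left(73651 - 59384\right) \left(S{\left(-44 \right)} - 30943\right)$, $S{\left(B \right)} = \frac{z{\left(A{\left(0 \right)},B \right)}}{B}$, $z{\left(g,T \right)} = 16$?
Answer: $-442037691$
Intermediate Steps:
$A{\left(y \right)} = 0$
$S{\left(B \right)} = \frac{16}{B}$
$c = -441468969$ ($c = \left(73651 - 59384\right) \left(\frac{16}{-44} - 30943\right) = 14267 \left(16 \left(- \frac{1}{44}\right) - 30943\right) = 14267 \left(- \frac{4}{11} - 30943\right) = 14267 \left(- \frac{340377}{11}\right) = -441468969$)
$\left(-256642 - 312080\right) + c = \left(-256642 - 312080\right) - 441468969 = -568722 - 441468969 = -442037691$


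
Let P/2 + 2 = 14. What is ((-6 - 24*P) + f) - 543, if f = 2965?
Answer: 1840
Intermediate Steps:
P = 24 (P = -4 + 2*14 = -4 + 28 = 24)
((-6 - 24*P) + f) - 543 = ((-6 - 24*24) + 2965) - 543 = ((-6 - 576) + 2965) - 543 = (-582 + 2965) - 543 = 2383 - 543 = 1840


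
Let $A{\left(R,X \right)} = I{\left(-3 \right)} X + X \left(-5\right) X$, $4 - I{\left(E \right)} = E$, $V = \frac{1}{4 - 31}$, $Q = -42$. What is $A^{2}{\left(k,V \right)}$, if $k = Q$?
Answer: $\frac{37636}{531441} \approx 0.070819$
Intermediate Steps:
$V = - \frac{1}{27}$ ($V = \frac{1}{-27} = - \frac{1}{27} \approx -0.037037$)
$I{\left(E \right)} = 4 - E$
$k = -42$
$A{\left(R,X \right)} = - 5 X^{2} + 7 X$ ($A{\left(R,X \right)} = \left(4 - -3\right) X + X \left(-5\right) X = \left(4 + 3\right) X + - 5 X X = 7 X - 5 X^{2} = - 5 X^{2} + 7 X$)
$A^{2}{\left(k,V \right)} = \left(- \frac{7 - - \frac{5}{27}}{27}\right)^{2} = \left(- \frac{7 + \frac{5}{27}}{27}\right)^{2} = \left(\left(- \frac{1}{27}\right) \frac{194}{27}\right)^{2} = \left(- \frac{194}{729}\right)^{2} = \frac{37636}{531441}$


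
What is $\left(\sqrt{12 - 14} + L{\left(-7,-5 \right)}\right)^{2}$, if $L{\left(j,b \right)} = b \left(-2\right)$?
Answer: $\left(10 + i \sqrt{2}\right)^{2} \approx 98.0 + 28.284 i$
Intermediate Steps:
$L{\left(j,b \right)} = - 2 b$
$\left(\sqrt{12 - 14} + L{\left(-7,-5 \right)}\right)^{2} = \left(\sqrt{12 - 14} - -10\right)^{2} = \left(\sqrt{-2} + 10\right)^{2} = \left(i \sqrt{2} + 10\right)^{2} = \left(10 + i \sqrt{2}\right)^{2}$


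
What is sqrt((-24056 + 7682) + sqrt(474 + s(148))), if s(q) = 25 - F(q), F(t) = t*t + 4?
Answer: sqrt(-16374 + I*sqrt(21409)) ≈ 0.5717 + 127.96*I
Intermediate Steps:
F(t) = 4 + t**2 (F(t) = t**2 + 4 = 4 + t**2)
s(q) = 21 - q**2 (s(q) = 25 - (4 + q**2) = 25 + (-4 - q**2) = 21 - q**2)
sqrt((-24056 + 7682) + sqrt(474 + s(148))) = sqrt((-24056 + 7682) + sqrt(474 + (21 - 1*148**2))) = sqrt(-16374 + sqrt(474 + (21 - 1*21904))) = sqrt(-16374 + sqrt(474 + (21 - 21904))) = sqrt(-16374 + sqrt(474 - 21883)) = sqrt(-16374 + sqrt(-21409)) = sqrt(-16374 + I*sqrt(21409))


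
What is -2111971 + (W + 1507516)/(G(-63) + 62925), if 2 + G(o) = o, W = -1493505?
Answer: -132758483049/62860 ≈ -2.1120e+6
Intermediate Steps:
G(o) = -2 + o
-2111971 + (W + 1507516)/(G(-63) + 62925) = -2111971 + (-1493505 + 1507516)/((-2 - 63) + 62925) = -2111971 + 14011/(-65 + 62925) = -2111971 + 14011/62860 = -132758483049/62860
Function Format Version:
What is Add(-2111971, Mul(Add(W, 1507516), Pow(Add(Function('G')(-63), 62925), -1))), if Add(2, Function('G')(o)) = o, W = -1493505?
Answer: Rational(-132758483049, 62860) ≈ -2.1120e+6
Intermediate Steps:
Function('G')(o) = Add(-2, o)
Add(-2111971, Mul(Add(W, 1507516), Pow(Add(Function('G')(-63), 62925), -1))) = Add(-2111971, Mul(Add(-1493505, 1507516), Pow(Add(Add(-2, -63), 62925), -1))) = Add(-2111971, Mul(14011, Pow(Add(-65, 62925), -1))) = Add(-2111971, Mul(14011, Pow(62860, -1))) = Add(-2111971, Mul(14011, Rational(1, 62860))) = Add(-2111971, Rational(14011, 62860)) = Rational(-132758483049, 62860)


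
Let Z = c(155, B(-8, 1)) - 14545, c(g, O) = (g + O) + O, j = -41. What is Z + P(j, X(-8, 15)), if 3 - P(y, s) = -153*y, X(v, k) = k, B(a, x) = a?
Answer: -20676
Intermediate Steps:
c(g, O) = g + 2*O (c(g, O) = (O + g) + O = g + 2*O)
P(y, s) = 3 + 153*y (P(y, s) = 3 - (-153)*y = 3 + 153*y)
Z = -14406 (Z = (155 + 2*(-8)) - 14545 = (155 - 16) - 14545 = 139 - 14545 = -14406)
Z + P(j, X(-8, 15)) = -14406 + (3 + 153*(-41)) = -14406 + (3 - 6273) = -14406 - 6270 = -20676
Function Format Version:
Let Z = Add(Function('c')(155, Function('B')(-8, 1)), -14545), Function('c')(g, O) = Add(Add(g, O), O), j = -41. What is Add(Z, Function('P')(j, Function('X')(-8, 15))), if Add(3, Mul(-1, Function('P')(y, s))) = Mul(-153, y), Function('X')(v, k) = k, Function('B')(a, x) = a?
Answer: -20676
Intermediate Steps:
Function('c')(g, O) = Add(g, Mul(2, O)) (Function('c')(g, O) = Add(Add(O, g), O) = Add(g, Mul(2, O)))
Function('P')(y, s) = Add(3, Mul(153, y)) (Function('P')(y, s) = Add(3, Mul(-1, Mul(-153, y))) = Add(3, Mul(153, y)))
Z = -14406 (Z = Add(Add(155, Mul(2, -8)), -14545) = Add(Add(155, -16), -14545) = Add(139, -14545) = -14406)
Add(Z, Function('P')(j, Function('X')(-8, 15))) = Add(-14406, Add(3, Mul(153, -41))) = Add(-14406, Add(3, -6273)) = Add(-14406, -6270) = -20676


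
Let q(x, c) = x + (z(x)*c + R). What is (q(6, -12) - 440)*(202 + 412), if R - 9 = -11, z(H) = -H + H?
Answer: -267704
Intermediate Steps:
z(H) = 0
R = -2 (R = 9 - 11 = -2)
q(x, c) = -2 + x (q(x, c) = x + (0*c - 2) = x + (0 - 2) = x - 2 = -2 + x)
(q(6, -12) - 440)*(202 + 412) = ((-2 + 6) - 440)*(202 + 412) = (4 - 440)*614 = -436*614 = -267704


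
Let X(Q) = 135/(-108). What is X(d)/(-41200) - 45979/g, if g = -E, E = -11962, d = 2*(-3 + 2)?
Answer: -757727939/197133760 ≈ -3.8437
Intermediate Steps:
d = -2 (d = 2*(-1) = -2)
X(Q) = -5/4 (X(Q) = 135*(-1/108) = -5/4)
g = 11962 (g = -1*(-11962) = 11962)
X(d)/(-41200) - 45979/g = -5/4/(-41200) - 45979/11962 = -5/4*(-1/41200) - 45979*1/11962 = 1/32960 - 45979/11962 = -757727939/197133760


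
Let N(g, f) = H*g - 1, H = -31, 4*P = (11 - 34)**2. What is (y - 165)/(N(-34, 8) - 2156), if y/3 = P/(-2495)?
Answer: 1648287/11007940 ≈ 0.14974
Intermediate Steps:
P = 529/4 (P = (11 - 34)**2/4 = (1/4)*(-23)**2 = (1/4)*529 = 529/4 ≈ 132.25)
N(g, f) = -1 - 31*g (N(g, f) = -31*g - 1 = -1 - 31*g)
y = -1587/9980 (y = 3*((529/4)/(-2495)) = 3*((529/4)*(-1/2495)) = 3*(-529/9980) = -1587/9980 ≈ -0.15902)
(y - 165)/(N(-34, 8) - 2156) = (-1587/9980 - 165)/((-1 - 31*(-34)) - 2156) = -1648287/(9980*((-1 + 1054) - 2156)) = -1648287/(9980*(1053 - 2156)) = -1648287/9980/(-1103) = -1648287/9980*(-1/1103) = 1648287/11007940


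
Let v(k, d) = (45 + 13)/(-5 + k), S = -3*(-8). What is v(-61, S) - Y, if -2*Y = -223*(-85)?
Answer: 625457/66 ≈ 9476.6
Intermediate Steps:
Y = -18955/2 (Y = -(-223)*(-85)/2 = -1/2*18955 = -18955/2 ≈ -9477.5)
S = 24
v(k, d) = 58/(-5 + k)
v(-61, S) - Y = 58/(-5 - 61) - 1*(-18955/2) = 58/(-66) + 18955/2 = 58*(-1/66) + 18955/2 = -29/33 + 18955/2 = 625457/66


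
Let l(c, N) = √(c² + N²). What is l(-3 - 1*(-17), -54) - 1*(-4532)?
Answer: 4532 + 2*√778 ≈ 4587.8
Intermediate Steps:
l(c, N) = √(N² + c²)
l(-3 - 1*(-17), -54) - 1*(-4532) = √((-54)² + (-3 - 1*(-17))²) - 1*(-4532) = √(2916 + (-3 + 17)²) + 4532 = √(2916 + 14²) + 4532 = √(2916 + 196) + 4532 = √3112 + 4532 = 2*√778 + 4532 = 4532 + 2*√778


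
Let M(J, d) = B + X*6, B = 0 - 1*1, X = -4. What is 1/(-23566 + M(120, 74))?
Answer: -1/23591 ≈ -4.2389e-5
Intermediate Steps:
B = -1 (B = 0 - 1 = -1)
M(J, d) = -25 (M(J, d) = -1 - 4*6 = -1 - 24 = -25)
1/(-23566 + M(120, 74)) = 1/(-23566 - 25) = 1/(-23591) = -1/23591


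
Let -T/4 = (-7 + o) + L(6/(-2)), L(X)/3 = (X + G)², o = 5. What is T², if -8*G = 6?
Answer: 413449/16 ≈ 25841.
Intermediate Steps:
G = -¾ (G = -⅛*6 = -¾ ≈ -0.75000)
L(X) = 3*(-¾ + X)² (L(X) = 3*(X - ¾)² = 3*(-¾ + X)²)
T = -643/4 (T = -4*((-7 + 5) + 3*(-3 + 4*(6/(-2)))²/16) = -4*(-2 + 3*(-3 + 4*(6*(-½)))²/16) = -4*(-2 + 3*(-3 + 4*(-3))²/16) = -4*(-2 + 3*(-3 - 12)²/16) = -4*(-2 + (3/16)*(-15)²) = -4*(-2 + (3/16)*225) = -4*(-2 + 675/16) = -4*643/16 = -643/4 ≈ -160.75)
T² = (-643/4)² = 413449/16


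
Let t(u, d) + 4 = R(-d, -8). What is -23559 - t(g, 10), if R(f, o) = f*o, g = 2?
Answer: -23635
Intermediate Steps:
t(u, d) = -4 + 8*d (t(u, d) = -4 - d*(-8) = -4 + 8*d)
-23559 - t(g, 10) = -23559 - (-4 + 8*10) = -23559 - (-4 + 80) = -23559 - 1*76 = -23559 - 76 = -23635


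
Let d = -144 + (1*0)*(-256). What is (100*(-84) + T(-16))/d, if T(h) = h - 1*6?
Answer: 4211/72 ≈ 58.486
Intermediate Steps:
T(h) = -6 + h (T(h) = h - 6 = -6 + h)
d = -144 (d = -144 + 0*(-256) = -144 + 0 = -144)
(100*(-84) + T(-16))/d = (100*(-84) + (-6 - 16))/(-144) = (-8400 - 22)*(-1/144) = -8422*(-1/144) = 4211/72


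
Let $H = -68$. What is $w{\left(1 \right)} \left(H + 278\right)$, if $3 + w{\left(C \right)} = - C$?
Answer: $-840$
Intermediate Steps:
$w{\left(C \right)} = -3 - C$
$w{\left(1 \right)} \left(H + 278\right) = \left(-3 - 1\right) \left(-68 + 278\right) = \left(-3 - 1\right) 210 = \left(-4\right) 210 = -840$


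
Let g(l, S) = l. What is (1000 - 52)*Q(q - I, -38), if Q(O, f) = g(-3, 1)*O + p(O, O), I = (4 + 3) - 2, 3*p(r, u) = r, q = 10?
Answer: -12640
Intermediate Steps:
p(r, u) = r/3
I = 5 (I = 7 - 2 = 5)
Q(O, f) = -8*O/3 (Q(O, f) = -3*O + O/3 = -8*O/3)
(1000 - 52)*Q(q - I, -38) = (1000 - 52)*(-8*(10 - 1*5)/3) = 948*(-8*(10 - 5)/3) = 948*(-8/3*5) = 948*(-40/3) = -12640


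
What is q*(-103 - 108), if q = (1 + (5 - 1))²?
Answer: -5275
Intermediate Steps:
q = 25 (q = (1 + 4)² = 5² = 25)
q*(-103 - 108) = 25*(-103 - 108) = 25*(-211) = -5275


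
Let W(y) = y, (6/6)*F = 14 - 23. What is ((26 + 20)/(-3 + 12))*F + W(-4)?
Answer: -50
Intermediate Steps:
F = -9 (F = 14 - 23 = -9)
((26 + 20)/(-3 + 12))*F + W(-4) = ((26 + 20)/(-3 + 12))*(-9) - 4 = (46/9)*(-9) - 4 = -46 - 4 = -50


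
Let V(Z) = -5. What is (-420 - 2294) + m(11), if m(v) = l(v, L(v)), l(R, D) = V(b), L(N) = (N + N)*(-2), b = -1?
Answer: -2719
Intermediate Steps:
L(N) = -4*N (L(N) = (2*N)*(-2) = -4*N)
l(R, D) = -5
m(v) = -5
(-420 - 2294) + m(11) = (-420 - 2294) - 5 = -2714 - 5 = -2719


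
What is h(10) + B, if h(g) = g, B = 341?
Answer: 351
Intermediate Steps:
h(10) + B = 10 + 341 = 351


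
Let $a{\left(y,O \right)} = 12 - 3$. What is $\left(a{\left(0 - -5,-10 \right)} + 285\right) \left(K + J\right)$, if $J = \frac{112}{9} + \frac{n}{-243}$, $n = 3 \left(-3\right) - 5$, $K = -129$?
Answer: $- \frac{2774282}{81} \approx -34250.0$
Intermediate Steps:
$n = -14$ ($n = -9 - 5 = -14$)
$J = \frac{3038}{243}$ ($J = \frac{112}{9} - \frac{14}{-243} = 112 \cdot \frac{1}{9} - - \frac{14}{243} = \frac{112}{9} + \frac{14}{243} = \frac{3038}{243} \approx 12.502$)
$a{\left(y,O \right)} = 9$ ($a{\left(y,O \right)} = 12 - 3 = 9$)
$\left(a{\left(0 - -5,-10 \right)} + 285\right) \left(K + J\right) = \left(9 + 285\right) \left(-129 + \frac{3038}{243}\right) = 294 \left(- \frac{28309}{243}\right) = - \frac{2774282}{81}$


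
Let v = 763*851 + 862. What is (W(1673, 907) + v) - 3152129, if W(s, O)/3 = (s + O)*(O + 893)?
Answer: 11430046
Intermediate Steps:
v = 650175 (v = 649313 + 862 = 650175)
W(s, O) = 3*(893 + O)*(O + s) (W(s, O) = 3*((s + O)*(O + 893)) = 3*((O + s)*(893 + O)) = 3*((893 + O)*(O + s)) = 3*(893 + O)*(O + s))
(W(1673, 907) + v) - 3152129 = ((3*907**2 + 2679*907 + 2679*1673 + 3*907*1673) + 650175) - 3152129 = ((3*822649 + 2429853 + 4481967 + 4552233) + 650175) - 3152129 = ((2467947 + 2429853 + 4481967 + 4552233) + 650175) - 3152129 = (13932000 + 650175) - 3152129 = 14582175 - 3152129 = 11430046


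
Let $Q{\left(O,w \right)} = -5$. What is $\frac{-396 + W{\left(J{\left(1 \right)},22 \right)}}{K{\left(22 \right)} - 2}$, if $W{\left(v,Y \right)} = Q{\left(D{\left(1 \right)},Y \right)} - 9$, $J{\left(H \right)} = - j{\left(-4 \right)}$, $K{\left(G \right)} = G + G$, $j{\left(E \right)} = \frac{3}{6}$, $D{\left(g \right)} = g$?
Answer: $- \frac{205}{21} \approx -9.7619$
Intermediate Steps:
$j{\left(E \right)} = \frac{1}{2}$ ($j{\left(E \right)} = 3 \cdot \frac{1}{6} = \frac{1}{2}$)
$K{\left(G \right)} = 2 G$
$J{\left(H \right)} = - \frac{1}{2}$ ($J{\left(H \right)} = \left(-1\right) \frac{1}{2} = - \frac{1}{2}$)
$W{\left(v,Y \right)} = -14$ ($W{\left(v,Y \right)} = -5 - 9 = -14$)
$\frac{-396 + W{\left(J{\left(1 \right)},22 \right)}}{K{\left(22 \right)} - 2} = \frac{-396 - 14}{2 \cdot 22 - 2} = - \frac{410}{44 - 2} = - \frac{410}{42} = \left(-410\right) \frac{1}{42} = - \frac{205}{21}$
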